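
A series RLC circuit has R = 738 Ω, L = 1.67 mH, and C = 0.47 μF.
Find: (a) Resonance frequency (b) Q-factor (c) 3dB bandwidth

Step 1 — Resonance condition Im(Z)=0 gives ω₀ = 1/√(LC).
Step 2 — ω₀ = 1/√(0.00167·4.7e-07) = 3.569e+04 rad/s.
Step 3 — f₀ = ω₀/(2π) = 5681 Hz.
Step 4 — Series Q: Q = ω₀L/R = 3.569e+04·0.00167/738 = 0.08077.
Step 5 — 3dB bandwidth: Δω = ω₀/Q = 4.419e+05 rad/s; BW = Δω/(2π) = 7.033e+04 Hz.

(a) f₀ = 5681 Hz  (b) Q = 0.08077  (c) BW = 7.033e+04 Hz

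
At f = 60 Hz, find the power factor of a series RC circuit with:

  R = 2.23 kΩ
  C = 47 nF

Step 1 — Angular frequency: ω = 2π·f = 2π·60 = 377 rad/s.
Step 2 — Component impedances:
  R: Z = R = 2230 Ω
  C: Z = 1/(jωC) = -j/(ω·C) = 0 - j5.644e+04 Ω
Step 3 — Series combination: Z_total = R + C = 2230 - j5.644e+04 Ω = 5.648e+04∠-87.7° Ω.
Step 4 — Power factor: PF = cos(φ) = Re(Z)/|Z| = 2230/5.648e+04 = 0.03948.
Step 5 — Type: Im(Z) = -5.644e+04 ⇒ leading (phase φ = -87.7°).

PF = 0.03948 (leading, φ = -87.7°)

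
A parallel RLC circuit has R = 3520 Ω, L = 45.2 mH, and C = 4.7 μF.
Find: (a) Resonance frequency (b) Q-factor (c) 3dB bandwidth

Step 1 — Resonance: ω₀ = 1/√(LC) = 1/√(0.0452·4.7e-06) = 2170 rad/s.
Step 2 — f₀ = ω₀/(2π) = 345.3 Hz.
Step 3 — Parallel Q: Q = R/(ω₀L) = 3520/(2170·0.0452) = 35.89.
Step 4 — Bandwidth: Δω = ω₀/Q = 60.44 rad/s; BW = Δω/(2π) = 9.62 Hz.

(a) f₀ = 345.3 Hz  (b) Q = 35.89  (c) BW = 9.62 Hz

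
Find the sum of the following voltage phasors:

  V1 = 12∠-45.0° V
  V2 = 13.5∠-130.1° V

Step 1 — Convert each phasor to rectangular form:
  V1 = 12·(cos(-45.0°) + j·sin(-45.0°)) = 8.485 - j8.485 V
  V2 = 13.5·(cos(-130.1°) + j·sin(-130.1°)) = -8.696 - j10.33 V
Step 2 — Sum components: V_total = -0.2104 - j18.81 V.
Step 3 — Convert to polar: |V_total| = 18.81 V, ∠V_total = -90.6°.

V_total = 18.81∠-90.6° V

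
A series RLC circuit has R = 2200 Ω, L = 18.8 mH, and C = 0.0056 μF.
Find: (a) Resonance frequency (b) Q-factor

Step 1 — Resonance condition Im(Z)=0 gives ω₀ = 1/√(LC).
Step 2 — ω₀ = 1/√(0.0188·5.6e-09) = 9.746e+04 rad/s.
Step 3 — f₀ = ω₀/(2π) = 1.551e+04 Hz.
Step 4 — Series Q: Q = ω₀L/R = 9.746e+04·0.0188/2200 = 0.8328.

(a) f₀ = 1.551e+04 Hz  (b) Q = 0.8328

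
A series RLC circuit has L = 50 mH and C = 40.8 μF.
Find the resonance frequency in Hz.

Step 1 — Resonance condition Im(Z)=0 gives ω₀ = 1/√(LC).
Step 2 — ω₀ = 1/√(0.05·4.08e-05) = 700.1 rad/s.
Step 3 — f₀ = ω₀/(2π) = 111.4 Hz.

f₀ = 111.4 Hz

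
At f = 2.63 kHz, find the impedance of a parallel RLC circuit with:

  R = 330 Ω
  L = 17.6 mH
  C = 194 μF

Step 1 — Angular frequency: ω = 2π·f = 2π·2630 = 1.652e+04 rad/s.
Step 2 — Component impedances:
  R: Z = R = 330 Ω
  L: Z = jωL = j·1.652e+04·0.0176 = 0 + j290.8 Ω
  C: Z = 1/(jωC) = -j/(ω·C) = 0 - j0.3119 Ω
Step 3 — Parallel combination: 1/Z_total = 1/R + 1/L + 1/C; Z_total = 0.0002955 - j0.3123 Ω = 0.3123∠-89.9° Ω.

Z = 0.0002955 - j0.3123 Ω = 0.3123∠-89.9° Ω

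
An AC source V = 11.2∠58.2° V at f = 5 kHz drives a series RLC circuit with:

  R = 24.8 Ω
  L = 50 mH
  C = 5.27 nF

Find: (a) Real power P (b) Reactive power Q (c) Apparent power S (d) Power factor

Step 1 — Angular frequency: ω = 2π·f = 2π·5000 = 3.142e+04 rad/s.
Step 2 — Component impedances:
  R: Z = R = 24.8 Ω
  L: Z = jωL = j·3.142e+04·0.05 = 0 + j1571 Ω
  C: Z = 1/(jωC) = -j/(ω·C) = 0 - j6040 Ω
Step 3 — Series combination: Z_total = R + L + C = 24.8 - j4469 Ω = 4469∠-89.7° Ω.
Step 4 — Source phasor: V = 11.2∠58.2° V = 5.902 + j9.519 V.
Step 5 — Current: I = V / Z = -0.002122 + j0.001332 A = 0.002506∠147.9° A.
Step 6 — Complex power: S = V·I* = 0.0001557 - j0.02807 VA.
Step 7 — Real power: P = Re(S) = 0.0001557 W.
Step 8 — Reactive power: Q = Im(S) = -0.02807 VAR.
Step 9 — Apparent power: |S| = 0.02807 VA.
Step 10 — Power factor: PF = P/|S| = 0.005549 (leading).

(a) P = 0.0001557 W  (b) Q = -0.02807 VAR  (c) S = 0.02807 VA  (d) PF = 0.005549 (leading)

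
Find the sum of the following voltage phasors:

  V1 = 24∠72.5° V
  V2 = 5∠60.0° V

Step 1 — Convert each phasor to rectangular form:
  V1 = 24·(cos(72.5°) + j·sin(72.5°)) = 7.217 + j22.89 V
  V2 = 5·(cos(60.0°) + j·sin(60.0°)) = 2.5 + j4.33 V
Step 2 — Sum components: V_total = 9.717 + j27.22 V.
Step 3 — Convert to polar: |V_total| = 28.9 V, ∠V_total = 70.4°.

V_total = 28.9∠70.4° V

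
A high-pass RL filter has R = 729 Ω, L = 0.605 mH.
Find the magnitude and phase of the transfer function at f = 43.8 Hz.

Step 1 — Angular frequency: ω = 2π·43.8 = 275.2 rad/s.
Step 2 — Transfer function: H(jω) = jωL/(R + jωL).
Step 3 — Numerator jωL = j·0.1665; denominator R + jωL = 729 + j0.1665.
Step 4 — H = 5.216e-08 + j0.0002284.
Step 5 — Magnitude: |H| = 0.0002284 (-72.8 dB); phase: φ = 90.0°.

|H| = 0.0002284 (-72.8 dB), φ = 90.0°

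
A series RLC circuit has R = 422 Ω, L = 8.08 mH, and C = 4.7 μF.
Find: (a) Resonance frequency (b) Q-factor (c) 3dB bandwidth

Step 1 — Resonance condition Im(Z)=0 gives ω₀ = 1/√(LC).
Step 2 — ω₀ = 1/√(0.00808·4.7e-06) = 5132 rad/s.
Step 3 — f₀ = ω₀/(2π) = 816.7 Hz.
Step 4 — Series Q: Q = ω₀L/R = 5132·0.00808/422 = 0.09825.
Step 5 — 3dB bandwidth: Δω = ω₀/Q = 5.223e+04 rad/s; BW = Δω/(2π) = 8312 Hz.

(a) f₀ = 816.7 Hz  (b) Q = 0.09825  (c) BW = 8312 Hz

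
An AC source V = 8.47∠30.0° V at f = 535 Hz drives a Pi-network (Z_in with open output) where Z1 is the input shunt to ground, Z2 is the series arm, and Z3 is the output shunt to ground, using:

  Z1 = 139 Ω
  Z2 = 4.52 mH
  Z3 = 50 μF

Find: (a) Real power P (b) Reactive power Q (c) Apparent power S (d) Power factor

Step 1 — Angular frequency: ω = 2π·f = 2π·535 = 3362 rad/s.
Step 2 — Component impedances:
  Z1: Z = R = 139 Ω
  Z2: Z = jωL = j·3362·0.00452 = 0 + j15.19 Ω
  Z3: Z = 1/(jωC) = -j/(ω·C) = 0 - j5.95 Ω
Step 3 — With open output, the series arm Z2 and the output shunt Z3 appear in series to ground: Z2 + Z3 = 0 + j9.244 Ω.
Step 4 — Parallel with input shunt Z1: Z_in = Z1 || (Z2 + Z3) = 0.6121 + j9.204 Ω = 9.224∠86.2° Ω.
Step 5 — Source phasor: V = 8.47∠30.0° V = 7.335 + j4.235 V.
Step 6 — Current: I = V / Z = 0.5109 - j0.763 A = 0.9183∠-56.2° A.
Step 7 — Complex power: S = V·I* = 0.5161 + j7.761 VA.
Step 8 — Real power: P = Re(S) = 0.5161 W.
Step 9 — Reactive power: Q = Im(S) = 7.761 VAR.
Step 10 — Apparent power: |S| = 7.778 VA.
Step 11 — Power factor: PF = P/|S| = 0.06636 (lagging).

(a) P = 0.5161 W  (b) Q = 7.761 VAR  (c) S = 7.778 VA  (d) PF = 0.06636 (lagging)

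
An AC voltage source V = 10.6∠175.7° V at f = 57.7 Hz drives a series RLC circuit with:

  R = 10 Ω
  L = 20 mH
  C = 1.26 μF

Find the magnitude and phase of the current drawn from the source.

Step 1 — Angular frequency: ω = 2π·f = 2π·57.7 = 362.5 rad/s.
Step 2 — Component impedances:
  R: Z = R = 10 Ω
  L: Z = jωL = j·362.5·0.02 = 0 + j7.251 Ω
  C: Z = 1/(jωC) = -j/(ω·C) = 0 - j2189 Ω
Step 3 — Series combination: Z_total = R + L + C = 10 - j2182 Ω = 2182∠-89.7° Ω.
Step 4 — Source phasor: V = 10.6∠175.7° V = -10.57 + j0.7948 V.
Step 5 — Ohm's law: I = V / Z_total = (-10.57 + j0.7948) / (10 - j2182) = -0.0003865 - j0.004843 A.
Step 6 — Convert to polar: |I| = 0.004858 A, ∠I = -94.6°.

I = 0.004858∠-94.6° A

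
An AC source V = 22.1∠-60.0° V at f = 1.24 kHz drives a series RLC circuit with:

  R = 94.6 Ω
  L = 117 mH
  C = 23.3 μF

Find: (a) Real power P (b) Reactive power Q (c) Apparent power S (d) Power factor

Step 1 — Angular frequency: ω = 2π·f = 2π·1240 = 7791 rad/s.
Step 2 — Component impedances:
  R: Z = R = 94.6 Ω
  L: Z = jωL = j·7791·0.117 = 0 + j911.6 Ω
  C: Z = 1/(jωC) = -j/(ω·C) = 0 - j5.509 Ω
Step 3 — Series combination: Z_total = R + L + C = 94.6 + j906.1 Ω = 911∠84.0° Ω.
Step 4 — Source phasor: V = 22.1∠-60.0° V = 11.05 - j19.14 V.
Step 5 — Current: I = V / Z = -0.01964 - j0.01425 A = 0.02426∠-144.0° A.
Step 6 — Complex power: S = V·I* = 0.05567 + j0.5332 VA.
Step 7 — Real power: P = Re(S) = 0.05567 W.
Step 8 — Reactive power: Q = Im(S) = 0.5332 VAR.
Step 9 — Apparent power: |S| = 0.5361 VA.
Step 10 — Power factor: PF = P/|S| = 0.1038 (lagging).

(a) P = 0.05567 W  (b) Q = 0.5332 VAR  (c) S = 0.5361 VA  (d) PF = 0.1038 (lagging)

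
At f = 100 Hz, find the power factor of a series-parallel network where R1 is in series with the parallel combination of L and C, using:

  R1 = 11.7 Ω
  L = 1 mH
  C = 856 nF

Step 1 — Angular frequency: ω = 2π·f = 2π·100 = 628.3 rad/s.
Step 2 — Component impedances:
  R1: Z = R = 11.7 Ω
  L: Z = jωL = j·628.3·0.001 = 0 + j0.6283 Ω
  C: Z = 1/(jωC) = -j/(ω·C) = 0 - j1859 Ω
Step 3 — Parallel branch: L || C = 1/(1/L + 1/C) = 0 + j0.6285 Ω.
Step 4 — Series with R1: Z_total = R1 + (L || C) = 11.7 + j0.6285 Ω = 11.72∠3.1° Ω.
Step 5 — Power factor: PF = cos(φ) = Re(Z)/|Z| = 11.7/11.7169 = 0.9986.
Step 6 — Type: Im(Z) = 0.6285 ⇒ lagging (phase φ = 3.1°).

PF = 0.9986 (lagging, φ = 3.1°)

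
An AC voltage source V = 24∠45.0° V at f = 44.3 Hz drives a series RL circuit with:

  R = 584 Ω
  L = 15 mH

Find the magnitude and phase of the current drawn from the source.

Step 1 — Angular frequency: ω = 2π·f = 2π·44.3 = 278.3 rad/s.
Step 2 — Component impedances:
  R: Z = R = 584 Ω
  L: Z = jωL = j·278.3·0.015 = 0 + j4.175 Ω
Step 3 — Series combination: Z_total = R + L = 584 + j4.175 Ω = 584∠0.4° Ω.
Step 4 — Source phasor: V = 24∠45.0° V = 16.97 + j16.97 V.
Step 5 — Ohm's law: I = V / Z_total = (16.97 + j16.97) / (584 + j4.175) = 0.02927 + j0.02885 A.
Step 6 — Convert to polar: |I| = 0.04109 A, ∠I = 44.6°.

I = 0.04109∠44.6° A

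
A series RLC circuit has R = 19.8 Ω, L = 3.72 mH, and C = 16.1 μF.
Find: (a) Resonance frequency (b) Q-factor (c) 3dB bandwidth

Step 1 — Resonance condition Im(Z)=0 gives ω₀ = 1/√(LC).
Step 2 — ω₀ = 1/√(0.00372·1.61e-05) = 4086 rad/s.
Step 3 — f₀ = ω₀/(2π) = 650.3 Hz.
Step 4 — Series Q: Q = ω₀L/R = 4086·0.00372/19.8 = 0.7677.
Step 5 — 3dB bandwidth: Δω = ω₀/Q = 5323 rad/s; BW = Δω/(2π) = 847.1 Hz.

(a) f₀ = 650.3 Hz  (b) Q = 0.7677  (c) BW = 847.1 Hz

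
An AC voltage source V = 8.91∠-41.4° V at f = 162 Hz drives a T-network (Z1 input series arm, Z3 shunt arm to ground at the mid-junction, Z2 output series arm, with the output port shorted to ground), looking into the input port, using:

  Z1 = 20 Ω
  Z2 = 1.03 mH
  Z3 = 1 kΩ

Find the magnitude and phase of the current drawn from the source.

Step 1 — Angular frequency: ω = 2π·f = 2π·162 = 1018 rad/s.
Step 2 — Component impedances:
  Z1: Z = R = 20 Ω
  Z2: Z = jωL = j·1018·0.00103 = 0 + j1.048 Ω
  Z3: Z = R = 1000 Ω
Step 3 — With the output port shorted to ground, the output series arm Z2 runs from the junction to ground; the shunt arm Z3 also runs from the junction to ground. They appear in parallel: Z3 || Z2 = 0.001099 + j1.048 Ω.
Step 4 — Series with input arm Z1: Z_in = Z1 + (Z3 || Z2) = 20 + j1.048 Ω = 20.03∠3.0° Ω.
Step 5 — Source phasor: V = 8.91∠-41.4° V = 6.683 - j5.892 V.
Step 6 — Ohm's law: I = V / Z_total = (6.683 - j5.892) / (20 + j1.048) = 0.3178 - j0.3113 A.
Step 7 — Convert to polar: |I| = 0.4449 A, ∠I = -44.4°.

I = 0.4449∠-44.4° A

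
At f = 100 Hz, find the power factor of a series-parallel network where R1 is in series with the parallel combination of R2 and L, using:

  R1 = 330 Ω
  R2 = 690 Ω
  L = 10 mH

Step 1 — Angular frequency: ω = 2π·f = 2π·100 = 628.3 rad/s.
Step 2 — Component impedances:
  R1: Z = R = 330 Ω
  R2: Z = R = 690 Ω
  L: Z = jωL = j·628.3·0.01 = 0 + j6.283 Ω
Step 3 — Parallel branch: R2 || L = 1/(1/R2 + 1/L) = 0.05721 + j6.283 Ω.
Step 4 — Series with R1: Z_total = R1 + (R2 || L) = 330.1 + j6.283 Ω = 330.1∠1.1° Ω.
Step 5 — Power factor: PF = cos(φ) = Re(Z)/|Z| = 330.06/330.12 = 0.9998.
Step 6 — Type: Im(Z) = 6.283 ⇒ lagging (phase φ = 1.1°).

PF = 0.9998 (lagging, φ = 1.1°)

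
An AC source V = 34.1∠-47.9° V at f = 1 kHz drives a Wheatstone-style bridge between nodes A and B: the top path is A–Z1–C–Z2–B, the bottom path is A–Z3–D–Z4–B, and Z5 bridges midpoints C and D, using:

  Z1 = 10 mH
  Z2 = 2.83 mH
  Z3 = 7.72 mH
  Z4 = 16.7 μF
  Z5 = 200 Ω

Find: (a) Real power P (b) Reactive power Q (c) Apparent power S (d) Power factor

Step 1 — Angular frequency: ω = 2π·f = 2π·1000 = 6283 rad/s.
Step 2 — Component impedances:
  Z1: Z = jωL = j·6283·0.01 = 0 + j62.83 Ω
  Z2: Z = jωL = j·6283·0.00283 = 0 + j17.78 Ω
  Z3: Z = jωL = j·6283·0.00772 = 0 + j48.51 Ω
  Z4: Z = 1/(jωC) = -j/(ω·C) = 0 - j9.53 Ω
  Z5: Z = R = 200 Ω
Step 3 — Bridge requires nodal analysis (the Z5 bridge couples midpoints C and D, so the two paths cannot be reduced to a simple series/parallel combination). Setting node B to ground and injecting 1 A at node A, the 3-node admittance system at A, C, D solves to V_A = Z_AB = 0.7455 + j26.24 Ω = 26.26∠88.4° Ω.
Step 4 — Source phasor: V = 34.1∠-47.9° V = 22.86 - j25.3 V.
Step 5 — Current: I = V / Z = -0.9386 - j0.8978 A = 1.299∠-136.3° A.
Step 6 — Complex power: S = V·I* = 1.258 + j44.27 VA.
Step 7 — Real power: P = Re(S) = 1.258 W.
Step 8 — Reactive power: Q = Im(S) = 44.27 VAR.
Step 9 — Apparent power: |S| = 44.29 VA.
Step 10 — Power factor: PF = P/|S| = 0.02839 (lagging).

(a) P = 1.258 W  (b) Q = 44.27 VAR  (c) S = 44.29 VA  (d) PF = 0.02839 (lagging)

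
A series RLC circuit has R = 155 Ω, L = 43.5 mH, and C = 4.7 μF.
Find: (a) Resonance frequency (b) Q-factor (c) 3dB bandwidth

Step 1 — Resonance: ω₀ = 1/√(LC) = 1/√(0.0435·4.7e-06) = 2212 rad/s.
Step 2 — f₀ = ω₀/(2π) = 352 Hz.
Step 3 — Series Q: Q = ω₀L/R = 2212·0.0435/155 = 0.6207.
Step 4 — Bandwidth: Δω = ω₀/Q = 3563 rad/s; BW = Δω/(2π) = 567.1 Hz.

(a) f₀ = 352 Hz  (b) Q = 0.6207  (c) BW = 567.1 Hz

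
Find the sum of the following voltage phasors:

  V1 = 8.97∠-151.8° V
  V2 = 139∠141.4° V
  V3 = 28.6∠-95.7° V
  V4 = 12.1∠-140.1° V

Step 1 — Convert each phasor to rectangular form:
  V1 = 8.97·(cos(-151.8°) + j·sin(-151.8°)) = -7.905 - j4.239 V
  V2 = 139·(cos(141.4°) + j·sin(141.4°)) = -108.6 + j86.72 V
  V3 = 28.6·(cos(-95.7°) + j·sin(-95.7°)) = -2.841 - j28.46 V
  V4 = 12.1·(cos(-140.1°) + j·sin(-140.1°)) = -9.283 - j7.762 V
Step 2 — Sum components: V_total = -128.7 + j46.26 V.
Step 3 — Convert to polar: |V_total| = 136.7 V, ∠V_total = 160.2°.

V_total = 136.7∠160.2° V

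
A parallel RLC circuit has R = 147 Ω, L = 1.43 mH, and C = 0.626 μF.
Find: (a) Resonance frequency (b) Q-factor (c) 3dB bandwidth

Step 1 — Resonance: ω₀ = 1/√(LC) = 1/√(0.00143·6.26e-07) = 3.342e+04 rad/s.
Step 2 — f₀ = ω₀/(2π) = 5319 Hz.
Step 3 — Parallel Q: Q = R/(ω₀L) = 147/(3.342e+04·0.00143) = 3.076.
Step 4 — Bandwidth: Δω = ω₀/Q = 1.087e+04 rad/s; BW = Δω/(2π) = 1730 Hz.

(a) f₀ = 5319 Hz  (b) Q = 3.076  (c) BW = 1730 Hz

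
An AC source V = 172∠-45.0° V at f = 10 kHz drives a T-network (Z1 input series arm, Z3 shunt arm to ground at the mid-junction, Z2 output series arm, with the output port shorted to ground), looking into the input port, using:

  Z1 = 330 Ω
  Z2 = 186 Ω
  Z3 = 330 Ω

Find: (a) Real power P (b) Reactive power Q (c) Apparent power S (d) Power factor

Step 1 — Angular frequency: ω = 2π·f = 2π·1e+04 = 6.283e+04 rad/s.
Step 2 — Component impedances:
  Z1: Z = R = 330 Ω
  Z2: Z = R = 186 Ω
  Z3: Z = R = 330 Ω
Step 3 — With the output port shorted to ground, the output series arm Z2 runs from the junction to ground; the shunt arm Z3 also runs from the junction to ground. They appear in parallel: Z3 || Z2 = 119 Ω.
Step 4 — Series with input arm Z1: Z_in = Z1 + (Z3 || Z2) = 449 Ω = 449∠0.0° Ω.
Step 5 — Source phasor: V = 172∠-45.0° V = 121.6 - j121.6 V.
Step 6 — Current: I = V / Z = 0.2709 - j0.2709 A = 0.3831∠-45.0° A.
Step 7 — Complex power: S = V·I* = 65.9 VA.
Step 8 — Real power: P = Re(S) = 65.9 W.
Step 9 — Reactive power: Q = Im(S) = 0 VAR.
Step 10 — Apparent power: |S| = 65.9 VA.
Step 11 — Power factor: PF = P/|S| = 1 (unity).

(a) P = 65.9 W  (b) Q = 0 VAR  (c) S = 65.9 VA  (d) PF = 1 (unity)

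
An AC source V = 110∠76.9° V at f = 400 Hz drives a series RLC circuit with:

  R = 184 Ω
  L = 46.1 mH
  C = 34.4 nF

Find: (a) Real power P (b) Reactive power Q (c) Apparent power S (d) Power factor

Step 1 — Angular frequency: ω = 2π·f = 2π·400 = 2513 rad/s.
Step 2 — Component impedances:
  R: Z = R = 184 Ω
  L: Z = jωL = j·2513·0.0461 = 0 + j115.9 Ω
  C: Z = 1/(jωC) = -j/(ω·C) = 0 - j1.157e+04 Ω
Step 3 — Series combination: Z_total = R + L + C = 184 - j1.145e+04 Ω = 1.145e+04∠-89.1° Ω.
Step 4 — Source phasor: V = 110∠76.9° V = 24.93 + j107.1 V.
Step 5 — Current: I = V / Z = -0.009319 + j0.002327 A = 0.009605∠166.0° A.
Step 6 — Complex power: S = V·I* = 0.01698 - j1.056 VA.
Step 7 — Real power: P = Re(S) = 0.01698 W.
Step 8 — Reactive power: Q = Im(S) = -1.056 VAR.
Step 9 — Apparent power: |S| = 1.057 VA.
Step 10 — Power factor: PF = P/|S| = 0.01607 (leading).

(a) P = 0.01698 W  (b) Q = -1.056 VAR  (c) S = 1.057 VA  (d) PF = 0.01607 (leading)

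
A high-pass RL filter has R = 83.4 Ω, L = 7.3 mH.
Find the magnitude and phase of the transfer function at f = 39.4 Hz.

Step 1 — Angular frequency: ω = 2π·39.4 = 247.6 rad/s.
Step 2 — Transfer function: H(jω) = jωL/(R + jωL).
Step 3 — Numerator jωL = j·1.807; denominator R + jωL = 83.4 + j1.807.
Step 4 — H = 0.0004693 + j0.02166.
Step 5 — Magnitude: |H| = 0.02166 (-33.3 dB); phase: φ = 88.8°.

|H| = 0.02166 (-33.3 dB), φ = 88.8°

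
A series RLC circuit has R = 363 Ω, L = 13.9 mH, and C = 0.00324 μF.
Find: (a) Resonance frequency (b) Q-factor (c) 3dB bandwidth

Step 1 — Resonance condition Im(Z)=0 gives ω₀ = 1/√(LC).
Step 2 — ω₀ = 1/√(0.0139·3.24e-09) = 1.49e+05 rad/s.
Step 3 — f₀ = ω₀/(2π) = 2.372e+04 Hz.
Step 4 — Series Q: Q = ω₀L/R = 1.49e+05·0.0139/363 = 5.706.
Step 5 — 3dB bandwidth: Δω = ω₀/Q = 2.612e+04 rad/s; BW = Δω/(2π) = 4156 Hz.

(a) f₀ = 2.372e+04 Hz  (b) Q = 5.706  (c) BW = 4156 Hz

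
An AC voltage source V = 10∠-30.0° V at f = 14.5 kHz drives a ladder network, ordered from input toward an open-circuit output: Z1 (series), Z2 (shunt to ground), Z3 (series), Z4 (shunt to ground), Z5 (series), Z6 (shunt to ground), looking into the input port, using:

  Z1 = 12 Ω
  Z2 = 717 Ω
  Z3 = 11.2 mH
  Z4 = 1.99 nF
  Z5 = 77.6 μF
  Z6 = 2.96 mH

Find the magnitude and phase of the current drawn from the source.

Step 1 — Angular frequency: ω = 2π·f = 2π·1.45e+04 = 9.111e+04 rad/s.
Step 2 — Component impedances:
  Z1: Z = R = 12 Ω
  Z2: Z = R = 717 Ω
  Z3: Z = jωL = j·9.111e+04·0.0112 = 0 + j1020 Ω
  Z4: Z = 1/(jωC) = -j/(ω·C) = 0 - j5516 Ω
  Z5: Z = 1/(jωC) = -j/(ω·C) = 0 - j0.1414 Ω
  Z6: Z = jωL = j·9.111e+04·0.00296 = 0 + j269.7 Ω
Step 3 — Ladder network (open output): work backward from the far end, alternating series and parallel combinations. Z_in = 562.5 + j302.7 Ω = 638.8∠28.3° Ω.
Step 4 — Source phasor: V = 10∠-30.0° V = 8.66 - j5 V.
Step 5 — Ohm's law: I = V / Z_total = (8.66 - j5) / (562.5 + j302.7) = 0.008228 - j0.01332 A.
Step 6 — Convert to polar: |I| = 0.01565 A, ∠I = -58.3°.

I = 0.01565∠-58.3° A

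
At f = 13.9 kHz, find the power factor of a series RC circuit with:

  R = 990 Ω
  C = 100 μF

Step 1 — Angular frequency: ω = 2π·f = 2π·1.39e+04 = 8.734e+04 rad/s.
Step 2 — Component impedances:
  R: Z = R = 990 Ω
  C: Z = 1/(jωC) = -j/(ω·C) = 0 - j0.1145 Ω
Step 3 — Series combination: Z_total = R + C = 990 - j0.1145 Ω = 990∠-0.0° Ω.
Step 4 — Power factor: PF = cos(φ) = Re(Z)/|Z| = 990/990 = 1.
Step 5 — Type: Im(Z) = -0.1145 ⇒ leading (phase φ = -0.0°).

PF = 1 (leading, φ = -0.0°)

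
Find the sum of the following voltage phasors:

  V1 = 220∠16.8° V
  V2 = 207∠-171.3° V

Step 1 — Convert each phasor to rectangular form:
  V1 = 220·(cos(16.8°) + j·sin(16.8°)) = 210.6 + j63.59 V
  V2 = 207·(cos(-171.3°) + j·sin(-171.3°)) = -204.6 - j31.31 V
Step 2 — Sum components: V_total = 5.992 + j32.28 V.
Step 3 — Convert to polar: |V_total| = 32.83 V, ∠V_total = 79.5°.

V_total = 32.83∠79.5° V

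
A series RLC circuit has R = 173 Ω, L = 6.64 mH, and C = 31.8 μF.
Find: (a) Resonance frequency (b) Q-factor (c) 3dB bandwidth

Step 1 — Resonance: ω₀ = 1/√(LC) = 1/√(0.00664·3.18e-05) = 2176 rad/s.
Step 2 — f₀ = ω₀/(2π) = 346.4 Hz.
Step 3 — Series Q: Q = ω₀L/R = 2176·0.00664/173 = 0.08353.
Step 4 — Bandwidth: Δω = ω₀/Q = 2.605e+04 rad/s; BW = Δω/(2π) = 4147 Hz.

(a) f₀ = 346.4 Hz  (b) Q = 0.08353  (c) BW = 4147 Hz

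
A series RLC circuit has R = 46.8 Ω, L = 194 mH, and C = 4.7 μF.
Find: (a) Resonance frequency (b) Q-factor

Step 1 — Resonance condition Im(Z)=0 gives ω₀ = 1/√(LC).
Step 2 — ω₀ = 1/√(0.194·4.7e-06) = 1047 rad/s.
Step 3 — f₀ = ω₀/(2π) = 166.7 Hz.
Step 4 — Series Q: Q = ω₀L/R = 1047·0.194/46.8 = 4.341.

(a) f₀ = 166.7 Hz  (b) Q = 4.341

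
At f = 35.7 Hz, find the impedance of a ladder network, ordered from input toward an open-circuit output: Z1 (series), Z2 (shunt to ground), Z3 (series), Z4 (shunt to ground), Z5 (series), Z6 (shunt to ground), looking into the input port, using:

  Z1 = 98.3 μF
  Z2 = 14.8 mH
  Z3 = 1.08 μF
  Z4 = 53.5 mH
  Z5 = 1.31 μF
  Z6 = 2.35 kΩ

Step 1 — Angular frequency: ω = 2π·f = 2π·35.7 = 224.3 rad/s.
Step 2 — Component impedances:
  Z1: Z = 1/(jωC) = -j/(ω·C) = 0 - j45.35 Ω
  Z2: Z = jωL = j·224.3·0.0148 = 0 + j3.32 Ω
  Z3: Z = 1/(jωC) = -j/(ω·C) = 0 - j4128 Ω
  Z4: Z = jωL = j·224.3·0.0535 = 0 + j12 Ω
  Z5: Z = 1/(jωC) = -j/(ω·C) = 0 - j3403 Ω
  Z6: Z = R = 2350 Ω
Step 3 — Ladder network (open output): work backward from the far end, alternating series and parallel combinations. Z_in = 0 - j42.03 Ω = 42.03∠-90.0° Ω.

Z = 0 - j42.03 Ω = 42.03∠-90.0° Ω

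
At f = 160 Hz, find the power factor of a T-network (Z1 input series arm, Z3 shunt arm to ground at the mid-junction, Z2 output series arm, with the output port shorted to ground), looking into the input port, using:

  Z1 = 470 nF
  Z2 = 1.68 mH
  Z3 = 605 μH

Step 1 — Angular frequency: ω = 2π·f = 2π·160 = 1005 rad/s.
Step 2 — Component impedances:
  Z1: Z = 1/(jωC) = -j/(ω·C) = 0 - j2116 Ω
  Z2: Z = jωL = j·1005·0.00168 = 0 + j1.689 Ω
  Z3: Z = jωL = j·1005·0.000605 = 0 + j0.6082 Ω
Step 3 — With the output port shorted to ground, the output series arm Z2 runs from the junction to ground; the shunt arm Z3 also runs from the junction to ground. They appear in parallel: Z3 || Z2 = 0 + j0.4472 Ω.
Step 4 — Series with input arm Z1: Z_in = Z1 + (Z3 || Z2) = 0 - j2116 Ω = 2116∠-90.0° Ω.
Step 5 — Power factor: PF = cos(φ) = Re(Z)/|Z| = 0/2116 = 0.
Step 6 — Type: Im(Z) = -2116 ⇒ leading (phase φ = -90.0°).

PF = 0 (leading, φ = -90.0°)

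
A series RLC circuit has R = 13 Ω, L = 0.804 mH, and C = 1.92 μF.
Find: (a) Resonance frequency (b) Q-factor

Step 1 — Resonance condition Im(Z)=0 gives ω₀ = 1/√(LC).
Step 2 — ω₀ = 1/√(0.000804·1.92e-06) = 2.545e+04 rad/s.
Step 3 — f₀ = ω₀/(2π) = 4051 Hz.
Step 4 — Series Q: Q = ω₀L/R = 2.545e+04·0.000804/13 = 1.574.

(a) f₀ = 4051 Hz  (b) Q = 1.574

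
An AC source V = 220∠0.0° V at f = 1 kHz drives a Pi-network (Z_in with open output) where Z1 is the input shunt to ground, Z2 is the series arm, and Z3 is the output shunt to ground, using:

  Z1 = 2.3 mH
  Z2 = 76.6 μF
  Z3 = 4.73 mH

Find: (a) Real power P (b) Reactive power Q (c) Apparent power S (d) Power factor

Step 1 — Angular frequency: ω = 2π·f = 2π·1000 = 6283 rad/s.
Step 2 — Component impedances:
  Z1: Z = jωL = j·6283·0.0023 = 0 + j14.45 Ω
  Z2: Z = 1/(jωC) = -j/(ω·C) = 0 - j2.078 Ω
  Z3: Z = jωL = j·6283·0.00473 = 0 + j29.72 Ω
Step 3 — With open output, the series arm Z2 and the output shunt Z3 appear in series to ground: Z2 + Z3 = 0 + j27.64 Ω.
Step 4 — Parallel with input shunt Z1: Z_in = Z1 || (Z2 + Z3) = 0 + j9.49 Ω = 9.49∠90.0° Ω.
Step 5 — Source phasor: V = 220∠0.0° V = 220 V.
Step 6 — Current: I = V / Z = 0 - j23.18 A = 23.18∠-90.0° A.
Step 7 — Complex power: S = V·I* = 0 + j5100 VA.
Step 8 — Real power: P = Re(S) = 0 W.
Step 9 — Reactive power: Q = Im(S) = 5100 VAR.
Step 10 — Apparent power: |S| = 5100 VA.
Step 11 — Power factor: PF = P/|S| = 0 (lagging).

(a) P = 0 W  (b) Q = 5100 VAR  (c) S = 5100 VA  (d) PF = 0 (lagging)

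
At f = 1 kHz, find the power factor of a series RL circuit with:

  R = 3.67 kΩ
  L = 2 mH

Step 1 — Angular frequency: ω = 2π·f = 2π·1000 = 6283 rad/s.
Step 2 — Component impedances:
  R: Z = R = 3670 Ω
  L: Z = jωL = j·6283·0.002 = 0 + j12.57 Ω
Step 3 — Series combination: Z_total = R + L = 3670 + j12.57 Ω = 3670∠0.2° Ω.
Step 4 — Power factor: PF = cos(φ) = Re(Z)/|Z| = 3670/3670 = 1.
Step 5 — Type: Im(Z) = 12.57 ⇒ lagging (phase φ = 0.2°).

PF = 1 (lagging, φ = 0.2°)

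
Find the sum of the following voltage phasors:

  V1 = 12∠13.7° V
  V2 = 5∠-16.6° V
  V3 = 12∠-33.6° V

Step 1 — Convert each phasor to rectangular form:
  V1 = 12·(cos(13.7°) + j·sin(13.7°)) = 11.66 + j2.842 V
  V2 = 5·(cos(-16.6°) + j·sin(-16.6°)) = 4.792 - j1.428 V
  V3 = 12·(cos(-33.6°) + j·sin(-33.6°)) = 9.995 - j6.641 V
Step 2 — Sum components: V_total = 26.45 - j5.227 V.
Step 3 — Convert to polar: |V_total| = 26.96 V, ∠V_total = -11.2°.

V_total = 26.96∠-11.2° V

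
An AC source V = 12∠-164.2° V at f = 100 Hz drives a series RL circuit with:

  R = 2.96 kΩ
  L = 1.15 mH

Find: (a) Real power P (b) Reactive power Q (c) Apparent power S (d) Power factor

Step 1 — Angular frequency: ω = 2π·f = 2π·100 = 628.3 rad/s.
Step 2 — Component impedances:
  R: Z = R = 2960 Ω
  L: Z = jωL = j·628.3·0.00115 = 0 + j0.7226 Ω
Step 3 — Series combination: Z_total = R + L = 2960 + j0.7226 Ω = 2960∠0.0° Ω.
Step 4 — Source phasor: V = 12∠-164.2° V = -11.55 - j3.267 V.
Step 5 — Current: I = V / Z = -0.003901 - j0.001103 A = 0.004054∠-164.2° A.
Step 6 — Complex power: S = V·I* = 0.04865 + j1.188e-05 VA.
Step 7 — Real power: P = Re(S) = 0.04865 W.
Step 8 — Reactive power: Q = Im(S) = 1.188e-05 VAR.
Step 9 — Apparent power: |S| = 0.04865 VA.
Step 10 — Power factor: PF = P/|S| = 1 (lagging).

(a) P = 0.04865 W  (b) Q = 1.188e-05 VAR  (c) S = 0.04865 VA  (d) PF = 1 (lagging)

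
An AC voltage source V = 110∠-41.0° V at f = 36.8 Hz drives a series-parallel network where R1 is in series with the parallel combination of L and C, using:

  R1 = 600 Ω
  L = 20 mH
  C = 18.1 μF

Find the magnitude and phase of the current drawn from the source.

Step 1 — Angular frequency: ω = 2π·f = 2π·36.8 = 231.2 rad/s.
Step 2 — Component impedances:
  R1: Z = R = 600 Ω
  L: Z = jωL = j·231.2·0.02 = 0 + j4.624 Ω
  C: Z = 1/(jωC) = -j/(ω·C) = 0 - j238.9 Ω
Step 3 — Parallel branch: L || C = 1/(1/L + 1/C) = 0 + j4.716 Ω.
Step 4 — Series with R1: Z_total = R1 + (L || C) = 600 + j4.716 Ω = 600∠0.5° Ω.
Step 5 — Source phasor: V = 110∠-41.0° V = 83.02 - j72.17 V.
Step 6 — Ohm's law: I = V / Z_total = (83.02 - j72.17) / (600 + j4.716) = 0.1374 - j0.1214 A.
Step 7 — Convert to polar: |I| = 0.1833 A, ∠I = -41.5°.

I = 0.1833∠-41.5° A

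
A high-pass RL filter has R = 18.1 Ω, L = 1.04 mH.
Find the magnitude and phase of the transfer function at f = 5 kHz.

Step 1 — Angular frequency: ω = 2π·5000 = 3.142e+04 rad/s.
Step 2 — Transfer function: H(jω) = jωL/(R + jωL).
Step 3 — Numerator jωL = j·32.67; denominator R + jωL = 18.1 + j32.67.
Step 4 — H = 0.7652 + j0.4239.
Step 5 — Magnitude: |H| = 0.8747 (-1.2 dB); phase: φ = 29.0°.

|H| = 0.8747 (-1.2 dB), φ = 29.0°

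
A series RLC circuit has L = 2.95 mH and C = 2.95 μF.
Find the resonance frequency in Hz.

Step 1 — Resonance condition Im(Z)=0 gives ω₀ = 1/√(LC).
Step 2 — ω₀ = 1/√(0.00295·2.95e-06) = 1.072e+04 rad/s.
Step 3 — f₀ = ω₀/(2π) = 1706 Hz.

f₀ = 1706 Hz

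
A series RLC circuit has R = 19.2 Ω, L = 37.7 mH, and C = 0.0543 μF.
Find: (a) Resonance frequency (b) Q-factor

Step 1 — Resonance condition Im(Z)=0 gives ω₀ = 1/√(LC).
Step 2 — ω₀ = 1/√(0.0377·5.43e-08) = 2.21e+04 rad/s.
Step 3 — f₀ = ω₀/(2π) = 3518 Hz.
Step 4 — Series Q: Q = ω₀L/R = 2.21e+04·0.0377/19.2 = 43.4.

(a) f₀ = 3518 Hz  (b) Q = 43.4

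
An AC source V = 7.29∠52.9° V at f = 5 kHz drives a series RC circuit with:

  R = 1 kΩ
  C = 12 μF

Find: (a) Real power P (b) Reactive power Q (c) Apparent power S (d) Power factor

Step 1 — Angular frequency: ω = 2π·f = 2π·5000 = 3.142e+04 rad/s.
Step 2 — Component impedances:
  R: Z = R = 1000 Ω
  C: Z = 1/(jωC) = -j/(ω·C) = 0 - j2.653 Ω
Step 3 — Series combination: Z_total = R + C = 1000 - j2.653 Ω = 1000∠-0.2° Ω.
Step 4 — Source phasor: V = 7.29∠52.9° V = 4.397 + j5.814 V.
Step 5 — Current: I = V / Z = 0.004382 + j0.005826 A = 0.00729∠53.1° A.
Step 6 — Complex power: S = V·I* = 0.05314 - j0.000141 VA.
Step 7 — Real power: P = Re(S) = 0.05314 W.
Step 8 — Reactive power: Q = Im(S) = -0.000141 VAR.
Step 9 — Apparent power: |S| = 0.05314 VA.
Step 10 — Power factor: PF = P/|S| = 1 (leading).

(a) P = 0.05314 W  (b) Q = -0.000141 VAR  (c) S = 0.05314 VA  (d) PF = 1 (leading)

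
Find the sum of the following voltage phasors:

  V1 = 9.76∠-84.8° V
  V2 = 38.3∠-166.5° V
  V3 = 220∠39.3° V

Step 1 — Convert each phasor to rectangular form:
  V1 = 9.76·(cos(-84.8°) + j·sin(-84.8°)) = 0.8846 - j9.72 V
  V2 = 38.3·(cos(-166.5°) + j·sin(-166.5°)) = -37.24 - j8.941 V
  V3 = 220·(cos(39.3°) + j·sin(39.3°)) = 170.2 + j139.3 V
Step 2 — Sum components: V_total = 133.9 + j120.7 V.
Step 3 — Convert to polar: |V_total| = 180.3 V, ∠V_total = 42.0°.

V_total = 180.3∠42.0° V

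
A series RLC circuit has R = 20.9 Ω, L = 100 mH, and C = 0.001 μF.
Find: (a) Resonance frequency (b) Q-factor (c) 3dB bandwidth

Step 1 — Resonance: ω₀ = 1/√(LC) = 1/√(0.1·1e-09) = 1e+05 rad/s.
Step 2 — f₀ = ω₀/(2π) = 1.592e+04 Hz.
Step 3 — Series Q: Q = ω₀L/R = 1e+05·0.1/20.9 = 478.5.
Step 4 — Bandwidth: Δω = ω₀/Q = 209 rad/s; BW = Δω/(2π) = 33.26 Hz.

(a) f₀ = 1.592e+04 Hz  (b) Q = 478.5  (c) BW = 33.26 Hz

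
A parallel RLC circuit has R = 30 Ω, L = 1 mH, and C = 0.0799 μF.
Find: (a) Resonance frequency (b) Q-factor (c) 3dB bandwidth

Step 1 — Resonance: ω₀ = 1/√(LC) = 1/√(0.001·7.99e-08) = 1.119e+05 rad/s.
Step 2 — f₀ = ω₀/(2π) = 1.781e+04 Hz.
Step 3 — Parallel Q: Q = R/(ω₀L) = 30/(1.119e+05·0.001) = 0.2682.
Step 4 — Bandwidth: Δω = ω₀/Q = 4.172e+05 rad/s; BW = Δω/(2π) = 6.64e+04 Hz.

(a) f₀ = 1.781e+04 Hz  (b) Q = 0.2682  (c) BW = 6.64e+04 Hz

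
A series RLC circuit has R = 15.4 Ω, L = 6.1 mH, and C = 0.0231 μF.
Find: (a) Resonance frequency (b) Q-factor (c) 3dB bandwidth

Step 1 — Resonance condition Im(Z)=0 gives ω₀ = 1/√(LC).
Step 2 — ω₀ = 1/√(0.0061·2.31e-08) = 8.424e+04 rad/s.
Step 3 — f₀ = ω₀/(2π) = 1.341e+04 Hz.
Step 4 — Series Q: Q = ω₀L/R = 8.424e+04·0.0061/15.4 = 33.37.
Step 5 — 3dB bandwidth: Δω = ω₀/Q = 2525 rad/s; BW = Δω/(2π) = 401.8 Hz.

(a) f₀ = 1.341e+04 Hz  (b) Q = 33.37  (c) BW = 401.8 Hz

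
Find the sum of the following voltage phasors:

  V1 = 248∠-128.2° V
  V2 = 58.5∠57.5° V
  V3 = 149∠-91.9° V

Step 1 — Convert each phasor to rectangular form:
  V1 = 248·(cos(-128.2°) + j·sin(-128.2°)) = -153.4 - j194.9 V
  V2 = 58.5·(cos(57.5°) + j·sin(57.5°)) = 31.43 + j49.34 V
  V3 = 149·(cos(-91.9°) + j·sin(-91.9°)) = -4.94 - j148.9 V
Step 2 — Sum components: V_total = -126.9 - j294.5 V.
Step 3 — Convert to polar: |V_total| = 320.6 V, ∠V_total = -113.3°.

V_total = 320.6∠-113.3° V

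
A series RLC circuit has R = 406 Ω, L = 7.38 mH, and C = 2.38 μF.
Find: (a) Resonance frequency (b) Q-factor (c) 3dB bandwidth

Step 1 — Resonance condition Im(Z)=0 gives ω₀ = 1/√(LC).
Step 2 — ω₀ = 1/√(0.00738·2.38e-06) = 7545 rad/s.
Step 3 — f₀ = ω₀/(2π) = 1201 Hz.
Step 4 — Series Q: Q = ω₀L/R = 7545·0.00738/406 = 0.1372.
Step 5 — 3dB bandwidth: Δω = ω₀/Q = 5.501e+04 rad/s; BW = Δω/(2π) = 8756 Hz.

(a) f₀ = 1201 Hz  (b) Q = 0.1372  (c) BW = 8756 Hz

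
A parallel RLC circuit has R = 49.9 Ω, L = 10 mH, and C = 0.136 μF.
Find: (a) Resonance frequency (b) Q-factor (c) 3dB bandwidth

Step 1 — Resonance: ω₀ = 1/√(LC) = 1/√(0.01·1.36e-07) = 2.712e+04 rad/s.
Step 2 — f₀ = ω₀/(2π) = 4316 Hz.
Step 3 — Parallel Q: Q = R/(ω₀L) = 49.9/(2.712e+04·0.01) = 0.184.
Step 4 — Bandwidth: Δω = ω₀/Q = 1.474e+05 rad/s; BW = Δω/(2π) = 2.345e+04 Hz.

(a) f₀ = 4316 Hz  (b) Q = 0.184  (c) BW = 2.345e+04 Hz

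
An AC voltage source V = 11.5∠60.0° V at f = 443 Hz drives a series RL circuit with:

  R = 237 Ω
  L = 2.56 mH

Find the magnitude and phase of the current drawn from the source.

Step 1 — Angular frequency: ω = 2π·f = 2π·443 = 2783 rad/s.
Step 2 — Component impedances:
  R: Z = R = 237 Ω
  L: Z = jωL = j·2783·0.00256 = 0 + j7.126 Ω
Step 3 — Series combination: Z_total = R + L = 237 + j7.126 Ω = 237.1∠1.7° Ω.
Step 4 — Source phasor: V = 11.5∠60.0° V = 5.75 + j9.959 V.
Step 5 — Ohm's law: I = V / Z_total = (5.75 + j9.959) / (237 + j7.126) = 0.0255 + j0.04126 A.
Step 6 — Convert to polar: |I| = 0.0485 A, ∠I = 58.3°.

I = 0.0485∠58.3° A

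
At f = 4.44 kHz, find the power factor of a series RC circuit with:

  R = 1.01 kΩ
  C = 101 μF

Step 1 — Angular frequency: ω = 2π·f = 2π·4440 = 2.79e+04 rad/s.
Step 2 — Component impedances:
  R: Z = R = 1010 Ω
  C: Z = 1/(jωC) = -j/(ω·C) = 0 - j0.3549 Ω
Step 3 — Series combination: Z_total = R + C = 1010 - j0.3549 Ω = 1010∠-0.0° Ω.
Step 4 — Power factor: PF = cos(φ) = Re(Z)/|Z| = 1010/1010 = 1.
Step 5 — Type: Im(Z) = -0.3549 ⇒ leading (phase φ = -0.0°).

PF = 1 (leading, φ = -0.0°)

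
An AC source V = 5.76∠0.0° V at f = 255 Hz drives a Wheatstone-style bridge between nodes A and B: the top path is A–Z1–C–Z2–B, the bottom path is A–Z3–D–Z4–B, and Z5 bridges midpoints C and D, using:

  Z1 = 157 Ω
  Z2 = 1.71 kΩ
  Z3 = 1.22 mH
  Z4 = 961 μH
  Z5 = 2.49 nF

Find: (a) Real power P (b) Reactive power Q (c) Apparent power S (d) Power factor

Step 1 — Angular frequency: ω = 2π·f = 2π·255 = 1602 rad/s.
Step 2 — Component impedances:
  Z1: Z = R = 157 Ω
  Z2: Z = R = 1710 Ω
  Z3: Z = jωL = j·1602·0.00122 = 0 + j1.955 Ω
  Z4: Z = jωL = j·1602·0.000961 = 0 + j1.54 Ω
  Z5: Z = 1/(jωC) = -j/(ω·C) = 0 - j2.507e+05 Ω
Step 3 — Bridge requires nodal analysis (the Z5 bridge couples midpoints C and D, so the two paths cannot be reduced to a simple series/parallel combination). Setting node B to ground and injecting 1 A at node A, the 3-node admittance system at A, C, D solves to V_A = Z_AB = 0.00654 + j3.494 Ω = 3.494∠89.9° Ω.
Step 4 — Source phasor: V = 5.76∠0.0° V = 5.76 V.
Step 5 — Current: I = V / Z = 0.003085 - j1.648 A = 1.648∠-89.9° A.
Step 6 — Complex power: S = V·I* = 0.01777 + j9.494 VA.
Step 7 — Real power: P = Re(S) = 0.01777 W.
Step 8 — Reactive power: Q = Im(S) = 9.494 VAR.
Step 9 — Apparent power: |S| = 9.494 VA.
Step 10 — Power factor: PF = P/|S| = 0.001872 (lagging).

(a) P = 0.01777 W  (b) Q = 9.494 VAR  (c) S = 9.494 VA  (d) PF = 0.001872 (lagging)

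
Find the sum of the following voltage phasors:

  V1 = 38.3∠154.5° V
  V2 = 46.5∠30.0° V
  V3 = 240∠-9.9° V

Step 1 — Convert each phasor to rectangular form:
  V1 = 38.3·(cos(154.5°) + j·sin(154.5°)) = -34.57 + j16.49 V
  V2 = 46.5·(cos(30.0°) + j·sin(30.0°)) = 40.27 + j23.25 V
  V3 = 240·(cos(-9.9°) + j·sin(-9.9°)) = 236.4 - j41.26 V
Step 2 — Sum components: V_total = 242.1 - j1.524 V.
Step 3 — Convert to polar: |V_total| = 242.1 V, ∠V_total = -0.4°.

V_total = 242.1∠-0.4° V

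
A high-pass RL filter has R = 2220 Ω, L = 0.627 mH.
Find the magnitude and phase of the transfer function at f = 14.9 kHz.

Step 1 — Angular frequency: ω = 2π·1.49e+04 = 9.362e+04 rad/s.
Step 2 — Transfer function: H(jω) = jωL/(R + jωL).
Step 3 — Numerator jωL = j·58.7; denominator R + jωL = 2220 + j58.7.
Step 4 — H = 0.0006986 + j0.02642.
Step 5 — Magnitude: |H| = 0.02643 (-31.6 dB); phase: φ = 88.5°.

|H| = 0.02643 (-31.6 dB), φ = 88.5°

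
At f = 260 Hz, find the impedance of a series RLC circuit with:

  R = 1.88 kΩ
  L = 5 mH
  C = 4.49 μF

Step 1 — Angular frequency: ω = 2π·f = 2π·260 = 1634 rad/s.
Step 2 — Component impedances:
  R: Z = R = 1880 Ω
  L: Z = jωL = j·1634·0.005 = 0 + j8.168 Ω
  C: Z = 1/(jωC) = -j/(ω·C) = 0 - j136.3 Ω
Step 3 — Series combination: Z_total = R + L + C = 1880 - j128.2 Ω = 1884∠-3.9° Ω.

Z = 1880 - j128.2 Ω = 1884∠-3.9° Ω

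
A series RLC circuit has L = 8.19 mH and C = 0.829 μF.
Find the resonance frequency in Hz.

Step 1 — Resonance condition Im(Z)=0 gives ω₀ = 1/√(LC).
Step 2 — ω₀ = 1/√(0.00819·8.29e-07) = 1.214e+04 rad/s.
Step 3 — f₀ = ω₀/(2π) = 1932 Hz.

f₀ = 1932 Hz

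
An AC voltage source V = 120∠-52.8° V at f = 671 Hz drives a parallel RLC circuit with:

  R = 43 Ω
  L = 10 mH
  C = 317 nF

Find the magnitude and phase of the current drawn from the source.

Step 1 — Angular frequency: ω = 2π·f = 2π·671 = 4216 rad/s.
Step 2 — Component impedances:
  R: Z = R = 43 Ω
  L: Z = jωL = j·4216·0.01 = 0 + j42.16 Ω
  C: Z = 1/(jωC) = -j/(ω·C) = 0 - j748.2 Ω
Step 3 — Parallel combination: 1/Z_total = 1/R + 1/L + 1/C; Z_total = 22.32 + j21.48 Ω = 30.98∠43.9° Ω.
Step 4 — Source phasor: V = 120∠-52.8° V = 72.55 - j95.58 V.
Step 5 — Ohm's law: I = V / Z_total = (72.55 - j95.58) / (22.32 + j21.48) = -0.4522 - j3.847 A.
Step 6 — Convert to polar: |I| = 3.873 A, ∠I = -96.7°.

I = 3.873∠-96.7° A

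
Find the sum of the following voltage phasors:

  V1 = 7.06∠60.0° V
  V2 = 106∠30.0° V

Step 1 — Convert each phasor to rectangular form:
  V1 = 7.06·(cos(60.0°) + j·sin(60.0°)) = 3.53 + j6.114 V
  V2 = 106·(cos(30.0°) + j·sin(30.0°)) = 91.8 + j53 V
Step 2 — Sum components: V_total = 95.33 + j59.11 V.
Step 3 — Convert to polar: |V_total| = 112.2 V, ∠V_total = 31.8°.

V_total = 112.2∠31.8° V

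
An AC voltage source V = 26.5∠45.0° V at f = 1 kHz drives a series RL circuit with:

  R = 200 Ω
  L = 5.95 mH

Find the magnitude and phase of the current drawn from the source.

Step 1 — Angular frequency: ω = 2π·f = 2π·1000 = 6283 rad/s.
Step 2 — Component impedances:
  R: Z = R = 200 Ω
  L: Z = jωL = j·6283·0.00595 = 0 + j37.38 Ω
Step 3 — Series combination: Z_total = R + L = 200 + j37.38 Ω = 203.5∠10.6° Ω.
Step 4 — Source phasor: V = 26.5∠45.0° V = 18.74 + j18.74 V.
Step 5 — Ohm's law: I = V / Z_total = (18.74 + j18.74) / (200 + j37.38) = 0.1075 + j0.07361 A.
Step 6 — Convert to polar: |I| = 0.1302 A, ∠I = 34.4°.

I = 0.1302∠34.4° A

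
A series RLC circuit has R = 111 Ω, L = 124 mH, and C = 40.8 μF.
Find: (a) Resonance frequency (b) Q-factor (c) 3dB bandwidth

Step 1 — Resonance condition Im(Z)=0 gives ω₀ = 1/√(LC).
Step 2 — ω₀ = 1/√(0.124·4.08e-05) = 444.6 rad/s.
Step 3 — f₀ = ω₀/(2π) = 70.76 Hz.
Step 4 — Series Q: Q = ω₀L/R = 444.6·0.124/111 = 0.4967.
Step 5 — 3dB bandwidth: Δω = ω₀/Q = 895.2 rad/s; BW = Δω/(2π) = 142.5 Hz.

(a) f₀ = 70.76 Hz  (b) Q = 0.4967  (c) BW = 142.5 Hz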